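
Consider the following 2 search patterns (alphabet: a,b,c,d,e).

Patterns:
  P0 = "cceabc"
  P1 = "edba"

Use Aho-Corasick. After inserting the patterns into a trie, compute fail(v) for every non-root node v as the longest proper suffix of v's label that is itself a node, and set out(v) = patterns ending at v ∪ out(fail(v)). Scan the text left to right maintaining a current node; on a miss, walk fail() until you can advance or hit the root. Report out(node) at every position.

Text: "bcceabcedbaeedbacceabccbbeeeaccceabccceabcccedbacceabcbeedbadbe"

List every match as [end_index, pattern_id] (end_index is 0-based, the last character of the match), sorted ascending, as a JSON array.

Construct AC machine:
Trie (insert patterns):
  n0 'ε': c→1 e→7
  n1 'c': c→2
  n2 'cc': e→3
  n3 'cce': a→4
  n4 'ccea': b→5
  n5 'cceab': c→6
  n6 'cceabc': ·  ←P0
  n7 'e': d→8
  n8 'ed': b→9
  n9 'edb': a→10
  n10 'edba': ·  ←P1

Failure links (BFS by depth):
  fail(1) 'c': from fail(0)=0 chase 'c': 0 ⇒ 0;  out=∅∪out(0)=∅
  fail(7) 'e': from fail(0)=0 chase 'e': 0 ⇒ 0;  out=∅∪out(0)=∅
  fail(2) 'cc': from fail(1)=0 chase 'c': 0 ⇒ 1;  out=∅∪out(1)=∅
  fail(8) 'ed': from fail(7)=0 chase 'd': 0 ⇒ 0;  out=∅∪out(0)=∅
  fail(3) 'cce': from fail(2)=1 chase 'e': 1→0 ⇒ 7;  out=∅∪out(7)=∅
  fail(9) 'edb': from fail(8)=0 chase 'b': 0 ⇒ 0;  out=∅∪out(0)=∅
  fail(4) 'ccea': from fail(3)=7 chase 'a': 7→0 ⇒ 0;  out=∅∪out(0)=∅
  fail(10) 'edba': from fail(9)=0 chase 'a': 0 ⇒ 0;  out={1}∪out(0)={1}
  fail(5) 'cceab': from fail(4)=0 chase 'b': 0 ⇒ 0;  out=∅∪out(0)=∅
  fail(6) 'cceabc': from fail(5)=0 chase 'c': 0 ⇒ 1;  out={0}∪out(1)={0}

Run:
i=0 'b': node 0→0
i=1 'c': node 0→1
i=2 'c': node 1→2
i=3 'e': node 2→3
i=4 'a': node 3→4
i=5 'b': node 4→5
i=6 'c': node 5→6  emit P0@[1:6]
i=7 'e': node 6→7 (fail-walked)
i=8 'd': node 7→8
i=9 'b': node 8→9
i=10 'a': node 9→10  emit P1@[7:10]
i=11 'e': node 10→7 (fail-walked)
i=12 'e': node 7→7 (fail-walked)
i=13 'd': node 7→8
i=14 'b': node 8→9
i=15 'a': node 9→10  emit P1@[12:15]
i=16 'c': node 10→1 (fail-walked)
i=17 'c': node 1→2
i=18 'e': node 2→3
i=19 'a': node 3→4
i=20 'b': node 4→5
i=21 'c': node 5→6  emit P0@[16:21]
i=22 'c': node 6→2 (fail-walked)
i=23 'b': node 2→0 (fail-walked)
i=24 'b': node 0→0
i=25 'e': node 0→7
i=26 'e': node 7→7 (fail-walked)
i=27 'e': node 7→7 (fail-walked)
i=28 'a': node 7→0 (fail-walked)
i=29 'c': node 0→1
i=30 'c': node 1→2
i=31 'c': node 2→2 (fail-walked)
i=32 'e': node 2→3
i=33 'a': node 3→4
i=34 'b': node 4→5
i=35 'c': node 5→6  emit P0@[30:35]
i=36 'c': node 6→2 (fail-walked)
i=37 'c': node 2→2 (fail-walked)
i=38 'e': node 2→3
i=39 'a': node 3→4
i=40 'b': node 4→5
i=41 'c': node 5→6  emit P0@[36:41]
i=42 'c': node 6→2 (fail-walked)
i=43 'c': node 2→2 (fail-walked)
i=44 'e': node 2→3
i=45 'd': node 3→8 (fail-walked)
i=46 'b': node 8→9
i=47 'a': node 9→10  emit P1@[44:47]
i=48 'c': node 10→1 (fail-walked)
i=49 'c': node 1→2
i=50 'e': node 2→3
i=51 'a': node 3→4
i=52 'b': node 4→5
i=53 'c': node 5→6  emit P0@[48:53]
i=54 'b': node 6→0 (fail-walked)
i=55 'e': node 0→7
i=56 'e': node 7→7 (fail-walked)
i=57 'd': node 7→8
i=58 'b': node 8→9
i=59 'a': node 9→10  emit P1@[56:59]
i=60 'd': node 10→0 (fail-walked)
i=61 'b': node 0→0
i=62 'e': node 0→7

Result: [[6,0],[10,1],[15,1],[21,0],[35,0],[41,0],[47,1],[53,0],[59,1]]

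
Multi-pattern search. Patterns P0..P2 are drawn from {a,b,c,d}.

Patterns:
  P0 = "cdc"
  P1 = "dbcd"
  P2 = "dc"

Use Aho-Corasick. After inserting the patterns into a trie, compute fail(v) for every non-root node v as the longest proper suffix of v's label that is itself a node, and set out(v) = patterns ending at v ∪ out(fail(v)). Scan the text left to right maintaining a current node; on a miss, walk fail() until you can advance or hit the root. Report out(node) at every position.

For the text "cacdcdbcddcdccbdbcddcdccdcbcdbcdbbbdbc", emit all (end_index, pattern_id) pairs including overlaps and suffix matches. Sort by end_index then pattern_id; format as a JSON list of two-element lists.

Build:
Trie (insert patterns):
  0='ε' goto c→1 d→4
  1='c' goto d→2
  2='cd' goto c→3
  3='cdc' goto ·  ←P0
  4='d' goto b→5 c→8
  5='db' goto c→6
  6='dbc' goto d→7
  7='dbcd' goto ·  ←P1
  8='dc' goto ·  ←P2

Failure links (BFS by depth):
  n1('c'): parent n0 fail=0; on 'c' 0 → fail=0;  out ∅∪∅=∅
  n4('d'): parent n0 fail=0; on 'd' 0 → fail=0;  out ∅∪∅=∅
  n2('cd'): parent n1 fail=0; on 'd' 0 → fail=4;  out ∅∪∅=∅
  n5('db'): parent n4 fail=0; on 'b' 0 → fail=0;  out ∅∪∅=∅
  n8('dc'): parent n4 fail=0; on 'c' 0 → fail=1;  out {2}∪∅={2}
  n3('cdc'): parent n2 fail=4; on 'c' 4 → fail=8;  out {0}∪{2}={0,2}
  n6('dbc'): parent n5 fail=0; on 'c' 0 → fail=1;  out ∅∪∅=∅
  n7('dbcd'): parent n6 fail=1; on 'd' 1 → fail=2;  out {1}∪∅={1}

Text stream:
[0] read 'c'  n0⇒n1
[1] read 'a'  n1⇒n0 ·f
[2] read 'c'  n0⇒n1
[3] read 'd'  n1⇒n2
[4] read 'c'  n2⇒n3  ** P0@[2:4],P2@[3:4]
[5] read 'd'  n3⇒n2 ·f
[6] read 'b'  n2⇒n5 ·f
[7] read 'c'  n5⇒n6
[8] read 'd'  n6⇒n7  ** P1@[5:8]
[9] read 'd'  n7⇒n4 ·f
[10] read 'c'  n4⇒n8  ** P2@[9:10]
[11] read 'd'  n8⇒n2 ·f
[12] read 'c'  n2⇒n3  ** P0@[10:12],P2@[11:12]
[13] read 'c'  n3⇒n1 ·f
[14] read 'b'  n1⇒n0 ·f
[15] read 'd'  n0⇒n4
[16] read 'b'  n4⇒n5
[17] read 'c'  n5⇒n6
[18] read 'd'  n6⇒n7  ** P1@[15:18]
[19] read 'd'  n7⇒n4 ·f
[20] read 'c'  n4⇒n8  ** P2@[19:20]
[21] read 'd'  n8⇒n2 ·f
[22] read 'c'  n2⇒n3  ** P0@[20:22],P2@[21:22]
[23] read 'c'  n3⇒n1 ·f
[24] read 'd'  n1⇒n2
[25] read 'c'  n2⇒n3  ** P0@[23:25],P2@[24:25]
[26] read 'b'  n3⇒n0 ·f
[27] read 'c'  n0⇒n1
[28] read 'd'  n1⇒n2
[29] read 'b'  n2⇒n5 ·f
[30] read 'c'  n5⇒n6
[31] read 'd'  n6⇒n7  ** P1@[28:31]
[32] read 'b'  n7⇒n5 ·f
[33] read 'b'  n5⇒n0 ·f
[34] read 'b'  n0⇒n0
[35] read 'd'  n0⇒n4
[36] read 'b'  n4⇒n5
[37] read 'c'  n5⇒n6

Matches: [[4,0],[4,2],[8,1],[10,2],[12,0],[12,2],[18,1],[20,2],[22,0],[22,2],[25,0],[25,2],[31,1]]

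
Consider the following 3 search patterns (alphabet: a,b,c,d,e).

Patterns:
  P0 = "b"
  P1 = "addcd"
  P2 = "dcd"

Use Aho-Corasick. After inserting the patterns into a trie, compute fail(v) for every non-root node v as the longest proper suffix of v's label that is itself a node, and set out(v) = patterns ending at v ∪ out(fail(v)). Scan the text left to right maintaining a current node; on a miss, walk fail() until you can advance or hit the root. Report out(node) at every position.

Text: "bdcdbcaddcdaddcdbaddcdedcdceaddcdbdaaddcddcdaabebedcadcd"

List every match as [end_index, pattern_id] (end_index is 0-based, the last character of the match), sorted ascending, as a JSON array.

Build automaton:
Trie nodes:
  0='ε' goto a→2 b→1 d→7
  1='b' goto ·  [P0 ends]
  2='a' goto d→3
  3='ad' goto d→4
  4='add' goto c→5
  5='addc' goto d→6
  6='addcd' goto ·  [P1 ends]
  7='d' goto c→8
  8='dc' goto d→9
  9='dcd' goto ·  [P2 ends]

BFS fail/out derivation:
  fail(1) 'b': from fail(0)=0 chase 'b': 0 ⇒ 0;  out={0}∪out(0)={0}
  fail(2) 'a': from fail(0)=0 chase 'a': 0 ⇒ 0;  out=∅∪out(0)=∅
  fail(7) 'd': from fail(0)=0 chase 'd': 0 ⇒ 0;  out=∅∪out(0)=∅
  fail(3) 'ad': from fail(2)=0 chase 'd': 0 ⇒ 7;  out=∅∪out(7)=∅
  fail(8) 'dc': from fail(7)=0 chase 'c': 0 ⇒ 0;  out=∅∪out(0)=∅
  fail(4) 'add': from fail(3)=7 chase 'd': 7→0 ⇒ 7;  out=∅∪out(7)=∅
  fail(9) 'dcd': from fail(8)=0 chase 'd': 0 ⇒ 7;  out={2}∪out(7)={2}
  fail(5) 'addc': from fail(4)=7 chase 'c': 7 ⇒ 8;  out=∅∪out(8)=∅
  fail(6) 'addcd': from fail(5)=8 chase 'd': 8 ⇒ 9;  out={1}∪out(9)={1,2}

Text stream:
[0] read 'b'  n0⇒n1  → match P0@[0:0]
[1] read 'd'  n1⇒n7 (via fail)
[2] read 'c'  n7⇒n8
[3] read 'd'  n8⇒n9  → match P2@[1:3]
[4] read 'b'  n9⇒n1 (via fail)  → match P0@[4:4]
[5] read 'c'  n1⇒n0 (via fail)
[6] read 'a'  n0⇒n2
[7] read 'd'  n2⇒n3
[8] read 'd'  n3⇒n4
[9] read 'c'  n4⇒n5
[10] read 'd'  n5⇒n6  → match P1@[6:10],P2@[8:10]
[11] read 'a'  n6⇒n2 (via fail)
[12] read 'd'  n2⇒n3
[13] read 'd'  n3⇒n4
[14] read 'c'  n4⇒n5
[15] read 'd'  n5⇒n6  → match P1@[11:15],P2@[13:15]
[16] read 'b'  n6⇒n1 (via fail)  → match P0@[16:16]
[17] read 'a'  n1⇒n2 (via fail)
[18] read 'd'  n2⇒n3
[19] read 'd'  n3⇒n4
[20] read 'c'  n4⇒n5
[21] read 'd'  n5⇒n6  → match P1@[17:21],P2@[19:21]
[22] read 'e'  n6⇒n0 (via fail)
[23] read 'd'  n0⇒n7
[24] read 'c'  n7⇒n8
[25] read 'd'  n8⇒n9  → match P2@[23:25]
[26] read 'c'  n9⇒n8 (via fail)
[27] read 'e'  n8⇒n0 (via fail)
[28] read 'a'  n0⇒n2
[29] read 'd'  n2⇒n3
[30] read 'd'  n3⇒n4
[31] read 'c'  n4⇒n5
[32] read 'd'  n5⇒n6  → match P1@[28:32],P2@[30:32]
[33] read 'b'  n6⇒n1 (via fail)  → match P0@[33:33]
[34] read 'd'  n1⇒n7 (via fail)
[35] read 'a'  n7⇒n2 (via fail)
[36] read 'a'  n2⇒n2 (via fail)
[37] read 'd'  n2⇒n3
[38] read 'd'  n3⇒n4
[39] read 'c'  n4⇒n5
[40] read 'd'  n5⇒n6  → match P1@[36:40],P2@[38:40]
[41] read 'd'  n6⇒n7 (via fail)
[42] read 'c'  n7⇒n8
[43] read 'd'  n8⇒n9  → match P2@[41:43]
[44] read 'a'  n9⇒n2 (via fail)
[45] read 'a'  n2⇒n2 (via fail)
[46] read 'b'  n2⇒n1 (via fail)  → match P0@[46:46]
[47] read 'e'  n1⇒n0 (via fail)
[48] read 'b'  n0⇒n1  → match P0@[48:48]
[49] read 'e'  n1⇒n0 (via fail)
[50] read 'd'  n0⇒n7
[51] read 'c'  n7⇒n8
[52] read 'a'  n8⇒n2 (via fail)
[53] read 'd'  n2⇒n3
[54] read 'c'  n3⇒n8 (via fail)
[55] read 'd'  n8⇒n9  → match P2@[53:55]

All matches (sorted): [[0,0],[3,2],[4,0],[10,1],[10,2],[15,1],[15,2],[16,0],[21,1],[21,2],[25,2],[32,1],[32,2],[33,0],[40,1],[40,2],[43,2],[46,0],[48,0],[55,2]]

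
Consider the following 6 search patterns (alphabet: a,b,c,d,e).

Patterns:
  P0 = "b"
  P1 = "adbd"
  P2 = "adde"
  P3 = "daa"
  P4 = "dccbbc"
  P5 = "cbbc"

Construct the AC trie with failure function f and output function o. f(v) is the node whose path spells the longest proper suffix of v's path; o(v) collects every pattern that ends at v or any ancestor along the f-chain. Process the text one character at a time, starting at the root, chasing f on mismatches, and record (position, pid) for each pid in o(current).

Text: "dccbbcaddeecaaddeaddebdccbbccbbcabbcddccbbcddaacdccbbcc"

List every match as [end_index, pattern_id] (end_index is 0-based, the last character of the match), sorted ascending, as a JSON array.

Build:
Trie nodes:
  n0 'ε': a→2 b→1 c→16 d→8
  n1 'b': ·  ←P0
  n2 'a': d→3
  n3 'ad': b→4 d→6
  n4 'adb': d→5
  n5 'adbd': ·  ←P1
  n6 'add': e→7
  n7 'adde': ·  ←P2
  n8 'd': a→9 c→11
  n9 'da': a→10
  n10 'daa': ·  ←P3
  n11 'dc': c→12
  n12 'dcc': b→13
  n13 'dccb': b→14
  n14 'dccbb': c→15
  n15 'dccbbc': ·  ←P4
  n16 'c': b→17
  n17 'cb': b→18
  n18 'cbb': c→19
  n19 'cbbc': ·  ←P5

BFS fail/out derivation:
  fail(1) 'b': from fail(0)=0 chase 'b': 0 ⇒ 0;  out={0}∪out(0)={0}
  fail(2) 'a': from fail(0)=0 chase 'a': 0 ⇒ 0;  out=∅∪out(0)=∅
  fail(8) 'd': from fail(0)=0 chase 'd': 0 ⇒ 0;  out=∅∪out(0)=∅
  fail(16) 'c': from fail(0)=0 chase 'c': 0 ⇒ 0;  out=∅∪out(0)=∅
  fail(3) 'ad': from fail(2)=0 chase 'd': 0 ⇒ 8;  out=∅∪out(8)=∅
  fail(9) 'da': from fail(8)=0 chase 'a': 0 ⇒ 2;  out=∅∪out(2)=∅
  fail(11) 'dc': from fail(8)=0 chase 'c': 0 ⇒ 16;  out=∅∪out(16)=∅
  fail(17) 'cb': from fail(16)=0 chase 'b': 0 ⇒ 1;  out=∅∪out(1)={0}
  fail(4) 'adb': from fail(3)=8 chase 'b': 8→0 ⇒ 1;  out=∅∪out(1)={0}
  fail(6) 'add': from fail(3)=8 chase 'd': 8→0 ⇒ 8;  out=∅∪out(8)=∅
  fail(10) 'daa': from fail(9)=2 chase 'a': 2→0 ⇒ 2;  out={3}∪out(2)={3}
  fail(12) 'dcc': from fail(11)=16 chase 'c': 16→0 ⇒ 16;  out=∅∪out(16)=∅
  fail(18) 'cbb': from fail(17)=1 chase 'b': 1→0 ⇒ 1;  out=∅∪out(1)={0}
  fail(5) 'adbd': from fail(4)=1 chase 'd': 1→0 ⇒ 8;  out={1}∪out(8)={1}
  fail(7) 'adde': from fail(6)=8 chase 'e': 8→0 ⇒ 0;  out={2}∪out(0)={2}
  fail(13) 'dccb': from fail(12)=16 chase 'b': 16 ⇒ 17;  out=∅∪out(17)={0}
  fail(19) 'cbbc': from fail(18)=1 chase 'c': 1→0 ⇒ 16;  out={5}∪out(16)={5}
  fail(14) 'dccbb': from fail(13)=17 chase 'b': 17 ⇒ 18;  out=∅∪out(18)={0}
  fail(15) 'dccbbc': from fail(14)=18 chase 'c': 18 ⇒ 19;  out={4}∪out(19)={4,5}

Scan:
i=0 'd': node 0→8
i=1 'c': node 8→11
i=2 'c': node 11→12
i=3 'b': node 12→13  ** P0@[3:3]
i=4 'b': node 13→14  ** P0@[4:4]
i=5 'c': node 14→15  ** P4@[0:5],P5@[2:5]
i=6 'a': node 15→2 (via fail)
i=7 'd': node 2→3
i=8 'd': node 3→6
i=9 'e': node 6→7  ** P2@[6:9]
i=10 'e': node 7→0 (via fail)
i=11 'c': node 0→16
i=12 'a': node 16→2 (via fail)
i=13 'a': node 2→2 (via fail)
i=14 'd': node 2→3
i=15 'd': node 3→6
i=16 'e': node 6→7  ** P2@[13:16]
i=17 'a': node 7→2 (via fail)
i=18 'd': node 2→3
i=19 'd': node 3→6
i=20 'e': node 6→7  ** P2@[17:20]
i=21 'b': node 7→1 (via fail)  ** P0@[21:21]
i=22 'd': node 1→8 (via fail)
i=23 'c': node 8→11
i=24 'c': node 11→12
i=25 'b': node 12→13  ** P0@[25:25]
i=26 'b': node 13→14  ** P0@[26:26]
i=27 'c': node 14→15  ** P4@[22:27],P5@[24:27]
i=28 'c': node 15→16 (via fail)
i=29 'b': node 16→17  ** P0@[29:29]
i=30 'b': node 17→18  ** P0@[30:30]
i=31 'c': node 18→19  ** P5@[28:31]
i=32 'a': node 19→2 (via fail)
i=33 'b': node 2→1 (via fail)  ** P0@[33:33]
i=34 'b': node 1→1 (via fail)  ** P0@[34:34]
i=35 'c': node 1→16 (via fail)
i=36 'd': node 16→8 (via fail)
i=37 'd': node 8→8 (via fail)
i=38 'c': node 8→11
i=39 'c': node 11→12
i=40 'b': node 12→13  ** P0@[40:40]
i=41 'b': node 13→14  ** P0@[41:41]
i=42 'c': node 14→15  ** P4@[37:42],P5@[39:42]
i=43 'd': node 15→8 (via fail)
i=44 'd': node 8→8 (via fail)
i=45 'a': node 8→9
i=46 'a': node 9→10  ** P3@[44:46]
i=47 'c': node 10→16 (via fail)
i=48 'd': node 16→8 (via fail)
i=49 'c': node 8→11
i=50 'c': node 11→12
i=51 'b': node 12→13  ** P0@[51:51]
i=52 'b': node 13→14  ** P0@[52:52]
i=53 'c': node 14→15  ** P4@[48:53],P5@[50:53]
i=54 'c': node 15→16 (via fail)

All matches (sorted): [[3,0],[4,0],[5,4],[5,5],[9,2],[16,2],[20,2],[21,0],[25,0],[26,0],[27,4],[27,5],[29,0],[30,0],[31,5],[33,0],[34,0],[40,0],[41,0],[42,4],[42,5],[46,3],[51,0],[52,0],[53,4],[53,5]]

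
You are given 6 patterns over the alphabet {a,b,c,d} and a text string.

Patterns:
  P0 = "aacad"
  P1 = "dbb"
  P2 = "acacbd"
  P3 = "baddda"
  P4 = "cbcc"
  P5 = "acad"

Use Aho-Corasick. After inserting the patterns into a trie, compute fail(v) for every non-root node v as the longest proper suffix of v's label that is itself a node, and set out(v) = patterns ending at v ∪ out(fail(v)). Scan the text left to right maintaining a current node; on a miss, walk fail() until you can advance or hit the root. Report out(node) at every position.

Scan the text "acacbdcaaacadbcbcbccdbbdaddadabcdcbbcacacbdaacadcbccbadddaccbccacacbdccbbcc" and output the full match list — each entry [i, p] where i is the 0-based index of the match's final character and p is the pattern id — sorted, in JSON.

Build:
Trie (insert patterns):
  0='ε' goto a→1 b→14 c→20 d→6
  1='a' goto a→2 c→9
  2='aa' goto c→3
  3='aac' goto a→4
  4='aaca' goto d→5
  5='aacad' goto ·  [P0 ends]
  6='d' goto b→7
  7='db' goto b→8
  8='dbb' goto ·  [P1 ends]
  9='ac' goto a→10
  10='aca' goto c→11 d→24
  11='acac' goto b→12
  12='acacb' goto d→13
  13='acacbd' goto ·  [P2 ends]
  14='b' goto a→15
  15='ba' goto d→16
  16='bad' goto d→17
  17='badd' goto d→18
  18='baddd' goto a→19
  19='baddda' goto ·  [P3 ends]
  20='c' goto b→21
  21='cb' goto c→22
  22='cbc' goto c→23
  23='cbcc' goto ·  [P4 ends]
  24='acad' goto ·  [P5 ends]

BFS fail/out derivation:
  n1('a'): parent n0 fail=0; on 'a' 0 → fail=0;  out ∅∪∅=∅
  n6('d'): parent n0 fail=0; on 'd' 0 → fail=0;  out ∅∪∅=∅
  n14('b'): parent n0 fail=0; on 'b' 0 → fail=0;  out ∅∪∅=∅
  n20('c'): parent n0 fail=0; on 'c' 0 → fail=0;  out ∅∪∅=∅
  n2('aa'): parent n1 fail=0; on 'a' 0 → fail=1;  out ∅∪∅=∅
  n7('db'): parent n6 fail=0; on 'b' 0 → fail=14;  out ∅∪∅=∅
  n9('ac'): parent n1 fail=0; on 'c' 0 → fail=20;  out ∅∪∅=∅
  n15('ba'): parent n14 fail=0; on 'a' 0 → fail=1;  out ∅∪∅=∅
  n21('cb'): parent n20 fail=0; on 'b' 0 → fail=14;  out ∅∪∅=∅
  n3('aac'): parent n2 fail=1; on 'c' 1 → fail=9;  out ∅∪∅=∅
  n8('dbb'): parent n7 fail=14; on 'b' 14→0 → fail=14;  out {1}∪∅={1}
  n10('aca'): parent n9 fail=20; on 'a' 20→0 → fail=1;  out ∅∪∅=∅
  n16('bad'): parent n15 fail=1; on 'd' 1→0 → fail=6;  out ∅∪∅=∅
  n22('cbc'): parent n21 fail=14; on 'c' 14→0 → fail=20;  out ∅∪∅=∅
  n4('aaca'): parent n3 fail=9; on 'a' 9 → fail=10;  out ∅∪∅=∅
  n11('acac'): parent n10 fail=1; on 'c' 1 → fail=9;  out ∅∪∅=∅
  n17('badd'): parent n16 fail=6; on 'd' 6→0 → fail=6;  out ∅∪∅=∅
  n23('cbcc'): parent n22 fail=20; on 'c' 20→0 → fail=20;  out {4}∪∅={4}
  n24('acad'): parent n10 fail=1; on 'd' 1→0 → fail=6;  out {5}∪∅={5}
  n5('aacad'): parent n4 fail=10; on 'd' 10 → fail=24;  out {0}∪{5}={0,5}
  n12('acacb'): parent n11 fail=9; on 'b' 9→20 → fail=21;  out ∅∪∅=∅
  n18('baddd'): parent n17 fail=6; on 'd' 6→0 → fail=6;  out ∅∪∅=∅
  n13('acacbd'): parent n12 fail=21; on 'd' 21→14→0 → fail=6;  out {2}∪∅={2}
  n19('baddda'): parent n18 fail=6; on 'a' 6→0 → fail=1;  out {3}∪∅={3}

Run:
i=0 'a': node 0→1
i=1 'c': node 1→9
i=2 'a': node 9→10
i=3 'c': node 10→11
i=4 'b': node 11→12
i=5 'd': node 12→13  emit P2@[0:5]
i=6 'c': node 13→20 ·f
i=7 'a': node 20→1 ·f
i=8 'a': node 1→2
i=9 'a': node 2→2 ·f
i=10 'c': node 2→3
i=11 'a': node 3→4
i=12 'd': node 4→5  emit P0@[8:12],P5@[9:12]
i=13 'b': node 5→7 ·f
i=14 'c': node 7→20 ·f
i=15 'b': node 20→21
i=16 'c': node 21→22
i=17 'b': node 22→21 ·f
i=18 'c': node 21→22
i=19 'c': node 22→23  emit P4@[16:19]
i=20 'd': node 23→6 ·f
i=21 'b': node 6→7
i=22 'b': node 7→8  emit P1@[20:22]
i=23 'd': node 8→6 ·f
i=24 'a': node 6→1 ·f
i=25 'd': node 1→6 ·f
i=26 'd': node 6→6 ·f
i=27 'a': node 6→1 ·f
i=28 'd': node 1→6 ·f
i=29 'a': node 6→1 ·f
i=30 'b': node 1→14 ·f
i=31 'c': node 14→20 ·f
i=32 'd': node 20→6 ·f
i=33 'c': node 6→20 ·f
i=34 'b': node 20→21
i=35 'b': node 21→14 ·f
i=36 'c': node 14→20 ·f
i=37 'a': node 20→1 ·f
i=38 'c': node 1→9
i=39 'a': node 9→10
i=40 'c': node 10→11
i=41 'b': node 11→12
i=42 'd': node 12→13  emit P2@[37:42]
i=43 'a': node 13→1 ·f
i=44 'a': node 1→2
i=45 'c': node 2→3
i=46 'a': node 3→4
i=47 'd': node 4→5  emit P0@[43:47],P5@[44:47]
i=48 'c': node 5→20 ·f
i=49 'b': node 20→21
i=50 'c': node 21→22
i=51 'c': node 22→23  emit P4@[48:51]
i=52 'b': node 23→21 ·f
i=53 'a': node 21→15 ·f
i=54 'd': node 15→16
i=55 'd': node 16→17
i=56 'd': node 17→18
i=57 'a': node 18→19  emit P3@[52:57]
i=58 'c': node 19→9 ·f
i=59 'c': node 9→20 ·f
i=60 'b': node 20→21
i=61 'c': node 21→22
i=62 'c': node 22→23  emit P4@[59:62]
i=63 'a': node 23→1 ·f
i=64 'c': node 1→9
i=65 'a': node 9→10
i=66 'c': node 10→11
i=67 'b': node 11→12
i=68 'd': node 12→13  emit P2@[63:68]
i=69 'c': node 13→20 ·f
i=70 'c': node 20→20 ·f
i=71 'b': node 20→21
i=72 'b': node 21→14 ·f
i=73 'c': node 14→20 ·f
i=74 'c': node 20→20 ·f

Result: [[5,2],[12,0],[12,5],[19,4],[22,1],[42,2],[47,0],[47,5],[51,4],[57,3],[62,4],[68,2]]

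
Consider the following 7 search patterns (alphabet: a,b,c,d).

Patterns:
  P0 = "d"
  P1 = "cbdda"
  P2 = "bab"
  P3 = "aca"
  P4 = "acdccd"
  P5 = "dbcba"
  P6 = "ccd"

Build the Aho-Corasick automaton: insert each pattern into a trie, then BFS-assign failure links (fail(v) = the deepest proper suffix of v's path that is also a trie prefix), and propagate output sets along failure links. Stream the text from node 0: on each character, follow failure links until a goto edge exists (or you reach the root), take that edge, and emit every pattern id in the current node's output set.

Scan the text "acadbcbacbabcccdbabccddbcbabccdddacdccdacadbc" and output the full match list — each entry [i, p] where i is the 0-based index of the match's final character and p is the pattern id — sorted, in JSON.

Construct AC machine:
Trie nodes:
  0='ε' goto a→10 b→7 c→2 d→1
  1='d' goto b→17  [P0 ends]
  2='c' goto b→3 c→21
  3='cb' goto d→4
  4='cbd' goto d→5
  5='cbdd' goto a→6
  6='cbdda' goto ·  [P1 ends]
  7='b' goto a→8
  8='ba' goto b→9
  9='bab' goto ·  [P2 ends]
  10='a' goto c→11
  11='ac' goto a→12 d→13
  12='aca' goto ·  [P3 ends]
  13='acd' goto c→14
  14='acdc' goto c→15
  15='acdcc' goto d→16
  16='acdccd' goto ·  [P4 ends]
  17='db' goto c→18
  18='dbc' goto b→19
  19='dbcb' goto a→20
  20='dbcba' goto ·  [P5 ends]
  21='cc' goto d→22
  22='ccd' goto ·  [P6 ends]

Failure links (BFS by depth):
  fail(1) 'd': from fail(0)=0 chase 'd': 0 ⇒ 0;  out={0}∪out(0)={0}
  fail(2) 'c': from fail(0)=0 chase 'c': 0 ⇒ 0;  out=∅∪out(0)=∅
  fail(7) 'b': from fail(0)=0 chase 'b': 0 ⇒ 0;  out=∅∪out(0)=∅
  fail(10) 'a': from fail(0)=0 chase 'a': 0 ⇒ 0;  out=∅∪out(0)=∅
  fail(3) 'cb': from fail(2)=0 chase 'b': 0 ⇒ 7;  out=∅∪out(7)=∅
  fail(8) 'ba': from fail(7)=0 chase 'a': 0 ⇒ 10;  out=∅∪out(10)=∅
  fail(11) 'ac': from fail(10)=0 chase 'c': 0 ⇒ 2;  out=∅∪out(2)=∅
  fail(17) 'db': from fail(1)=0 chase 'b': 0 ⇒ 7;  out=∅∪out(7)=∅
  fail(21) 'cc': from fail(2)=0 chase 'c': 0 ⇒ 2;  out=∅∪out(2)=∅
  fail(4) 'cbd': from fail(3)=7 chase 'd': 7→0 ⇒ 1;  out=∅∪out(1)={0}
  fail(9) 'bab': from fail(8)=10 chase 'b': 10→0 ⇒ 7;  out={2}∪out(7)={2}
  fail(12) 'aca': from fail(11)=2 chase 'a': 2→0 ⇒ 10;  out={3}∪out(10)={3}
  fail(13) 'acd': from fail(11)=2 chase 'd': 2→0 ⇒ 1;  out=∅∪out(1)={0}
  fail(18) 'dbc': from fail(17)=7 chase 'c': 7→0 ⇒ 2;  out=∅∪out(2)=∅
  fail(22) 'ccd': from fail(21)=2 chase 'd': 2→0 ⇒ 1;  out={6}∪out(1)={0,6}
  fail(5) 'cbdd': from fail(4)=1 chase 'd': 1→0 ⇒ 1;  out=∅∪out(1)={0}
  fail(14) 'acdc': from fail(13)=1 chase 'c': 1→0 ⇒ 2;  out=∅∪out(2)=∅
  fail(19) 'dbcb': from fail(18)=2 chase 'b': 2 ⇒ 3;  out=∅∪out(3)=∅
  fail(6) 'cbdda': from fail(5)=1 chase 'a': 1→0 ⇒ 10;  out={1}∪out(10)={1}
  fail(15) 'acdcc': from fail(14)=2 chase 'c': 2 ⇒ 21;  out=∅∪out(21)=∅
  fail(20) 'dbcba': from fail(19)=3 chase 'a': 3→7 ⇒ 8;  out={5}∪out(8)={5}
  fail(16) 'acdccd': from fail(15)=21 chase 'd': 21 ⇒ 22;  out={4}∪out(22)={0,4,6}

Scan:
pos 0 'a': at 10
pos 1 'c': at 11
pos 2 'a': at 12  emit P3@[0:2]
pos 3 'd': at 1 (via fail)  emit P0@[3:3]
pos 4 'b': at 17
pos 5 'c': at 18
pos 6 'b': at 19
pos 7 'a': at 20  emit P5@[3:7]
pos 8 'c': at 11 (via fail)
pos 9 'b': at 3 (via fail)
pos 10 'a': at 8 (via fail)
pos 11 'b': at 9  emit P2@[9:11]
pos 12 'c': at 2 (via fail)
pos 13 'c': at 21
pos 14 'c': at 21 (via fail)
pos 15 'd': at 22  emit P0@[15:15],P6@[13:15]
pos 16 'b': at 17 (via fail)
pos 17 'a': at 8 (via fail)
pos 18 'b': at 9  emit P2@[16:18]
pos 19 'c': at 2 (via fail)
pos 20 'c': at 21
pos 21 'd': at 22  emit P0@[21:21],P6@[19:21]
pos 22 'd': at 1 (via fail)  emit P0@[22:22]
pos 23 'b': at 17
pos 24 'c': at 18
pos 25 'b': at 19
pos 26 'a': at 20  emit P5@[22:26]
pos 27 'b': at 9 (via fail)  emit P2@[25:27]
pos 28 'c': at 2 (via fail)
pos 29 'c': at 21
pos 30 'd': at 22  emit P0@[30:30],P6@[28:30]
pos 31 'd': at 1 (via fail)  emit P0@[31:31]
pos 32 'd': at 1 (via fail)  emit P0@[32:32]
pos 33 'a': at 10 (via fail)
pos 34 'c': at 11
pos 35 'd': at 13  emit P0@[35:35]
pos 36 'c': at 14
pos 37 'c': at 15
pos 38 'd': at 16  emit P0@[38:38],P4@[33:38],P6@[36:38]
pos 39 'a': at 10 (via fail)
pos 40 'c': at 11
pos 41 'a': at 12  emit P3@[39:41]
pos 42 'd': at 1 (via fail)  emit P0@[42:42]
pos 43 'b': at 17
pos 44 'c': at 18

Matches: [[2,3],[3,0],[7,5],[11,2],[15,0],[15,6],[18,2],[21,0],[21,6],[22,0],[26,5],[27,2],[30,0],[30,6],[31,0],[32,0],[35,0],[38,0],[38,4],[38,6],[41,3],[42,0]]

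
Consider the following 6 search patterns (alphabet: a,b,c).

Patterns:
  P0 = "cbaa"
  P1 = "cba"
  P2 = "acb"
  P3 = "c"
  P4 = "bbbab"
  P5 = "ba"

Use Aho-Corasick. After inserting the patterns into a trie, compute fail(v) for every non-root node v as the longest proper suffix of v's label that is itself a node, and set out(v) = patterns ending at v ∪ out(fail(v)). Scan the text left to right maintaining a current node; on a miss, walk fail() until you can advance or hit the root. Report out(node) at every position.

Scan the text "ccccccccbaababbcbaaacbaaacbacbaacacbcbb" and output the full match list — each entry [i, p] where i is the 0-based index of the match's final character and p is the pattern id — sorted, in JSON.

Build:
Trie (insert patterns):
  0='ε' goto a→5 b→8 c→1
  1='c' goto b→2  [P3 ends]
  2='cb' goto a→3
  3='cba' goto a→4  [P1 ends]
  4='cbaa' goto ·  [P0 ends]
  5='a' goto c→6
  6='ac' goto b→7
  7='acb' goto ·  [P2 ends]
  8='b' goto a→13 b→9
  9='bb' goto b→10
  10='bbb' goto a→11
  11='bbba' goto b→12
  12='bbbab' goto ·  [P4 ends]
  13='ba' goto ·  [P5 ends]

Failure links (BFS by depth):
  fail(1) 'c': from fail(0)=0 chase 'c': 0 ⇒ 0;  out={3}∪out(0)={3}
  fail(5) 'a': from fail(0)=0 chase 'a': 0 ⇒ 0;  out=∅∪out(0)=∅
  fail(8) 'b': from fail(0)=0 chase 'b': 0 ⇒ 0;  out=∅∪out(0)=∅
  fail(2) 'cb': from fail(1)=0 chase 'b': 0 ⇒ 8;  out=∅∪out(8)=∅
  fail(6) 'ac': from fail(5)=0 chase 'c': 0 ⇒ 1;  out=∅∪out(1)={3}
  fail(9) 'bb': from fail(8)=0 chase 'b': 0 ⇒ 8;  out=∅∪out(8)=∅
  fail(13) 'ba': from fail(8)=0 chase 'a': 0 ⇒ 5;  out={5}∪out(5)={5}
  fail(3) 'cba': from fail(2)=8 chase 'a': 8 ⇒ 13;  out={1}∪out(13)={1,5}
  fail(7) 'acb': from fail(6)=1 chase 'b': 1 ⇒ 2;  out={2}∪out(2)={2}
  fail(10) 'bbb': from fail(9)=8 chase 'b': 8 ⇒ 9;  out=∅∪out(9)=∅
  fail(4) 'cbaa': from fail(3)=13 chase 'a': 13→5→0 ⇒ 5;  out={0}∪out(5)={0}
  fail(11) 'bbba': from fail(10)=9 chase 'a': 9→8 ⇒ 13;  out=∅∪out(13)={5}
  fail(12) 'bbbab': from fail(11)=13 chase 'b': 13→5→0 ⇒ 8;  out={4}∪out(8)={4}

Scan:
pos 0 'c': at 1  → match P3@[0:0]
pos 1 'c': at 1 (via fail)  → match P3@[1:1]
pos 2 'c': at 1 (via fail)  → match P3@[2:2]
pos 3 'c': at 1 (via fail)  → match P3@[3:3]
pos 4 'c': at 1 (via fail)  → match P3@[4:4]
pos 5 'c': at 1 (via fail)  → match P3@[5:5]
pos 6 'c': at 1 (via fail)  → match P3@[6:6]
pos 7 'c': at 1 (via fail)  → match P3@[7:7]
pos 8 'b': at 2
pos 9 'a': at 3  → match P1@[7:9],P5@[8:9]
pos 10 'a': at 4  → match P0@[7:10]
pos 11 'b': at 8 (via fail)
pos 12 'a': at 13  → match P5@[11:12]
pos 13 'b': at 8 (via fail)
pos 14 'b': at 9
pos 15 'c': at 1 (via fail)  → match P3@[15:15]
pos 16 'b': at 2
pos 17 'a': at 3  → match P1@[15:17],P5@[16:17]
pos 18 'a': at 4  → match P0@[15:18]
pos 19 'a': at 5 (via fail)
pos 20 'c': at 6  → match P3@[20:20]
pos 21 'b': at 7  → match P2@[19:21]
pos 22 'a': at 3 (via fail)  → match P1@[20:22],P5@[21:22]
pos 23 'a': at 4  → match P0@[20:23]
pos 24 'a': at 5 (via fail)
pos 25 'c': at 6  → match P3@[25:25]
pos 26 'b': at 7  → match P2@[24:26]
pos 27 'a': at 3 (via fail)  → match P1@[25:27],P5@[26:27]
pos 28 'c': at 6 (via fail)  → match P3@[28:28]
pos 29 'b': at 7  → match P2@[27:29]
pos 30 'a': at 3 (via fail)  → match P1@[28:30],P5@[29:30]
pos 31 'a': at 4  → match P0@[28:31]
pos 32 'c': at 6 (via fail)  → match P3@[32:32]
pos 33 'a': at 5 (via fail)
pos 34 'c': at 6  → match P3@[34:34]
pos 35 'b': at 7  → match P2@[33:35]
pos 36 'c': at 1 (via fail)  → match P3@[36:36]
pos 37 'b': at 2
pos 38 'b': at 9 (via fail)

Result: [[0,3],[1,3],[2,3],[3,3],[4,3],[5,3],[6,3],[7,3],[9,1],[9,5],[10,0],[12,5],[15,3],[17,1],[17,5],[18,0],[20,3],[21,2],[22,1],[22,5],[23,0],[25,3],[26,2],[27,1],[27,5],[28,3],[29,2],[30,1],[30,5],[31,0],[32,3],[34,3],[35,2],[36,3]]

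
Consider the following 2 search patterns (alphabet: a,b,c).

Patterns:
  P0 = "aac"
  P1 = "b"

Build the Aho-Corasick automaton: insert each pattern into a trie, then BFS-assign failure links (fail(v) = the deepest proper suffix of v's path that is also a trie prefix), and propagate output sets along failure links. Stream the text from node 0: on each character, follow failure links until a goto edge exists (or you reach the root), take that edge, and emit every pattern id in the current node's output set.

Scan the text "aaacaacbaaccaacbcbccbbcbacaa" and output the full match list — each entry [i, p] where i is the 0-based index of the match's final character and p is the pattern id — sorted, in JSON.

Build automaton:
Trie nodes:
  n0 'ε': a→1 b→4
  n1 'a': a→2
  n2 'aa': c→3
  n3 'aac': ·  ←P0
  n4 'b': ·  ←P1

BFS fail/out derivation:
  fail(1) 'a': from fail(0)=0 chase 'a': 0 ⇒ 0;  out=∅∪out(0)=∅
  fail(4) 'b': from fail(0)=0 chase 'b': 0 ⇒ 0;  out={1}∪out(0)={1}
  fail(2) 'aa': from fail(1)=0 chase 'a': 0 ⇒ 1;  out=∅∪out(1)=∅
  fail(3) 'aac': from fail(2)=1 chase 'c': 1→0 ⇒ 0;  out={0}∪out(0)={0}

Scan:
[0] read 'a'  n0⇒n1
[1] read 'a'  n1⇒n2
[2] read 'a'  n2⇒n2 ·f
[3] read 'c'  n2⇒n3  ** P0@[1:3]
[4] read 'a'  n3⇒n1 ·f
[5] read 'a'  n1⇒n2
[6] read 'c'  n2⇒n3  ** P0@[4:6]
[7] read 'b'  n3⇒n4 ·f  ** P1@[7:7]
[8] read 'a'  n4⇒n1 ·f
[9] read 'a'  n1⇒n2
[10] read 'c'  n2⇒n3  ** P0@[8:10]
[11] read 'c'  n3⇒n0 ·f
[12] read 'a'  n0⇒n1
[13] read 'a'  n1⇒n2
[14] read 'c'  n2⇒n3  ** P0@[12:14]
[15] read 'b'  n3⇒n4 ·f  ** P1@[15:15]
[16] read 'c'  n4⇒n0 ·f
[17] read 'b'  n0⇒n4  ** P1@[17:17]
[18] read 'c'  n4⇒n0 ·f
[19] read 'c'  n0⇒n0
[20] read 'b'  n0⇒n4  ** P1@[20:20]
[21] read 'b'  n4⇒n4 ·f  ** P1@[21:21]
[22] read 'c'  n4⇒n0 ·f
[23] read 'b'  n0⇒n4  ** P1@[23:23]
[24] read 'a'  n4⇒n1 ·f
[25] read 'c'  n1⇒n0 ·f
[26] read 'a'  n0⇒n1
[27] read 'a'  n1⇒n2

Matches: [[3,0],[6,0],[7,1],[10,0],[14,0],[15,1],[17,1],[20,1],[21,1],[23,1]]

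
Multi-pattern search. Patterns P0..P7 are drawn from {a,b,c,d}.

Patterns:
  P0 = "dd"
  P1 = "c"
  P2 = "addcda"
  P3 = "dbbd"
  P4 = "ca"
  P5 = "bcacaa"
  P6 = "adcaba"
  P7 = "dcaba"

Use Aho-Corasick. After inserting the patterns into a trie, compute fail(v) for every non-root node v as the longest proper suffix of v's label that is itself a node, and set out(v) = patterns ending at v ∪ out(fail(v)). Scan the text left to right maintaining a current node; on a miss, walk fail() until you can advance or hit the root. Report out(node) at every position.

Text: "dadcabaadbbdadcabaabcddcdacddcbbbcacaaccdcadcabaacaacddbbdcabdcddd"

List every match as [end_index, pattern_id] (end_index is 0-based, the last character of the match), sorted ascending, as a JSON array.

Construct AC machine:
Trie (insert patterns):
  n0 'ε': a→4 b→14 c→3 d→1
  n1 'd': b→10 c→24 d→2
  n2 'dd': ·  [P0 ends]
  n3 'c': a→13  [P1 ends]
  n4 'a': d→5
  n5 'ad': c→20 d→6
  n6 'add': c→7
  n7 'addc': d→8
  n8 'addcd': a→9
  n9 'addcda': ·  [P2 ends]
  n10 'db': b→11
  n11 'dbb': d→12
  n12 'dbbd': ·  [P3 ends]
  n13 'ca': ·  [P4 ends]
  n14 'b': c→15
  n15 'bc': a→16
  n16 'bca': c→17
  n17 'bcac': a→18
  n18 'bcaca': a→19
  n19 'bcacaa': ·  [P5 ends]
  n20 'adc': a→21
  n21 'adca': b→22
  n22 'adcab': a→23
  n23 'adcaba': ·  [P6 ends]
  n24 'dc': a→25
  n25 'dca': b→26
  n26 'dcab': a→27
  n27 'dcaba': ·  [P7 ends]

Failure links (BFS by depth):
  n1('d'): parent n0 fail=0; on 'd' 0 → fail=0;  out ∅∪∅=∅
  n3('c'): parent n0 fail=0; on 'c' 0 → fail=0;  out {1}∪∅={1}
  n4('a'): parent n0 fail=0; on 'a' 0 → fail=0;  out ∅∪∅=∅
  n14('b'): parent n0 fail=0; on 'b' 0 → fail=0;  out ∅∪∅=∅
  n2('dd'): parent n1 fail=0; on 'd' 0 → fail=1;  out {0}∪∅={0}
  n5('ad'): parent n4 fail=0; on 'd' 0 → fail=1;  out ∅∪∅=∅
  n10('db'): parent n1 fail=0; on 'b' 0 → fail=14;  out ∅∪∅=∅
  n13('ca'): parent n3 fail=0; on 'a' 0 → fail=4;  out {4}∪∅={4}
  n15('bc'): parent n14 fail=0; on 'c' 0 → fail=3;  out ∅∪{1}={1}
  n24('dc'): parent n1 fail=0; on 'c' 0 → fail=3;  out ∅∪{1}={1}
  n6('add'): parent n5 fail=1; on 'd' 1 → fail=2;  out ∅∪{0}={0}
  n11('dbb'): parent n10 fail=14; on 'b' 14→0 → fail=14;  out ∅∪∅=∅
  n16('bca'): parent n15 fail=3; on 'a' 3 → fail=13;  out ∅∪{4}={4}
  n20('adc'): parent n5 fail=1; on 'c' 1 → fail=24;  out ∅∪{1}={1}
  n25('dca'): parent n24 fail=3; on 'a' 3 → fail=13;  out ∅∪{4}={4}
  n7('addc'): parent n6 fail=2; on 'c' 2→1 → fail=24;  out ∅∪{1}={1}
  n12('dbbd'): parent n11 fail=14; on 'd' 14→0 → fail=1;  out {3}∪∅={3}
  n17('bcac'): parent n16 fail=13; on 'c' 13→4→0 → fail=3;  out ∅∪{1}={1}
  n21('adca'): parent n20 fail=24; on 'a' 24 → fail=25;  out ∅∪{4}={4}
  n26('dcab'): parent n25 fail=13; on 'b' 13→4→0 → fail=14;  out ∅∪∅=∅
  n8('addcd'): parent n7 fail=24; on 'd' 24→3→0 → fail=1;  out ∅∪∅=∅
  n18('bcaca'): parent n17 fail=3; on 'a' 3 → fail=13;  out ∅∪{4}={4}
  n22('adcab'): parent n21 fail=25; on 'b' 25 → fail=26;  out ∅∪∅=∅
  n27('dcaba'): parent n26 fail=14; on 'a' 14→0 → fail=4;  out {7}∪∅={7}
  n9('addcda'): parent n8 fail=1; on 'a' 1→0 → fail=4;  out {2}∪∅={2}
  n19('bcacaa'): parent n18 fail=13; on 'a' 13→4→0 → fail=4;  out {5}∪∅={5}
  n23('adcaba'): parent n22 fail=26; on 'a' 26 → fail=27;  out {6}∪{7}={6,7}

Text stream:
pos 0 'd': at 1
pos 1 'a': at 4 (via fail)
pos 2 'd': at 5
pos 3 'c': at 20  ** P1@[3:3]
pos 4 'a': at 21  ** P4@[3:4]
pos 5 'b': at 22
pos 6 'a': at 23  ** P6@[1:6],P7@[2:6]
pos 7 'a': at 4 (via fail)
pos 8 'd': at 5
pos 9 'b': at 10 (via fail)
pos 10 'b': at 11
pos 11 'd': at 12  ** P3@[8:11]
pos 12 'a': at 4 (via fail)
pos 13 'd': at 5
pos 14 'c': at 20  ** P1@[14:14]
pos 15 'a': at 21  ** P4@[14:15]
pos 16 'b': at 22
pos 17 'a': at 23  ** P6@[12:17],P7@[13:17]
pos 18 'a': at 4 (via fail)
pos 19 'b': at 14 (via fail)
pos 20 'c': at 15  ** P1@[20:20]
pos 21 'd': at 1 (via fail)
pos 22 'd': at 2  ** P0@[21:22]
pos 23 'c': at 24 (via fail)  ** P1@[23:23]
pos 24 'd': at 1 (via fail)
pos 25 'a': at 4 (via fail)
pos 26 'c': at 3 (via fail)  ** P1@[26:26]
pos 27 'd': at 1 (via fail)
pos 28 'd': at 2  ** P0@[27:28]
pos 29 'c': at 24 (via fail)  ** P1@[29:29]
pos 30 'b': at 14 (via fail)
pos 31 'b': at 14 (via fail)
pos 32 'b': at 14 (via fail)
pos 33 'c': at 15  ** P1@[33:33]
pos 34 'a': at 16  ** P4@[33:34]
pos 35 'c': at 17  ** P1@[35:35]
pos 36 'a': at 18  ** P4@[35:36]
pos 37 'a': at 19  ** P5@[32:37]
pos 38 'c': at 3 (via fail)  ** P1@[38:38]
pos 39 'c': at 3 (via fail)  ** P1@[39:39]
pos 40 'd': at 1 (via fail)
pos 41 'c': at 24  ** P1@[41:41]
pos 42 'a': at 25  ** P4@[41:42]
pos 43 'd': at 5 (via fail)
pos 44 'c': at 20  ** P1@[44:44]
pos 45 'a': at 21  ** P4@[44:45]
pos 46 'b': at 22
pos 47 'a': at 23  ** P6@[42:47],P7@[43:47]
pos 48 'a': at 4 (via fail)
pos 49 'c': at 3 (via fail)  ** P1@[49:49]
pos 50 'a': at 13  ** P4@[49:50]
pos 51 'a': at 4 (via fail)
pos 52 'c': at 3 (via fail)  ** P1@[52:52]
pos 53 'd': at 1 (via fail)
pos 54 'd': at 2  ** P0@[53:54]
pos 55 'b': at 10 (via fail)
pos 56 'b': at 11
pos 57 'd': at 12  ** P3@[54:57]
pos 58 'c': at 24 (via fail)  ** P1@[58:58]
pos 59 'a': at 25  ** P4@[58:59]
pos 60 'b': at 26
pos 61 'd': at 1 (via fail)
pos 62 'c': at 24  ** P1@[62:62]
pos 63 'd': at 1 (via fail)
pos 64 'd': at 2  ** P0@[63:64]
pos 65 'd': at 2 (via fail)  ** P0@[64:65]

Matches: [[3,1],[4,4],[6,6],[6,7],[11,3],[14,1],[15,4],[17,6],[17,7],[20,1],[22,0],[23,1],[26,1],[28,0],[29,1],[33,1],[34,4],[35,1],[36,4],[37,5],[38,1],[39,1],[41,1],[42,4],[44,1],[45,4],[47,6],[47,7],[49,1],[50,4],[52,1],[54,0],[57,3],[58,1],[59,4],[62,1],[64,0],[65,0]]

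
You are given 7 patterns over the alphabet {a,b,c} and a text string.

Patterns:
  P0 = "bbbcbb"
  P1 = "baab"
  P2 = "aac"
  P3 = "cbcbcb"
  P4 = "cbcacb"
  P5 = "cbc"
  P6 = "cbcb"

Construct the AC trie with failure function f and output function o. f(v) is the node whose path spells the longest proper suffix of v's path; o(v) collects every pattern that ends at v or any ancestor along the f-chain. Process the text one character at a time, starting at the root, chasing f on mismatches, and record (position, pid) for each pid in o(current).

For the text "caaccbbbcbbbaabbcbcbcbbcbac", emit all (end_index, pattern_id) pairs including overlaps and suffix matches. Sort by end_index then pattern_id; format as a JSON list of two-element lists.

Build automaton:
Trie nodes:
  0='ε' goto a→10 b→1 c→13
  1='b' goto a→7 b→2
  2='bb' goto b→3
  3='bbb' goto c→4
  4='bbbc' goto b→5
  5='bbbcb' goto b→6
  6='bbbcbb' goto ·  ←P0
  7='ba' goto a→8
  8='baa' goto b→9
  9='baab' goto ·  ←P1
  10='a' goto a→11
  11='aa' goto c→12
  12='aac' goto ·  ←P2
  13='c' goto b→14
  14='cb' goto c→15
  15='cbc' goto a→19 b→16  ←P5
  16='cbcb' goto c→17  ←P6
  17='cbcbc' goto b→18
  18='cbcbcb' goto ·  ←P3
  19='cbca' goto c→20
  20='cbcac' goto b→21
  21='cbcacb' goto ·  ←P4

Failure links (BFS by depth):
  n1('b'): parent n0 fail=0; on 'b' 0 → fail=0;  out ∅∪∅=∅
  n10('a'): parent n0 fail=0; on 'a' 0 → fail=0;  out ∅∪∅=∅
  n13('c'): parent n0 fail=0; on 'c' 0 → fail=0;  out ∅∪∅=∅
  n2('bb'): parent n1 fail=0; on 'b' 0 → fail=1;  out ∅∪∅=∅
  n7('ba'): parent n1 fail=0; on 'a' 0 → fail=10;  out ∅∪∅=∅
  n11('aa'): parent n10 fail=0; on 'a' 0 → fail=10;  out ∅∪∅=∅
  n14('cb'): parent n13 fail=0; on 'b' 0 → fail=1;  out ∅∪∅=∅
  n3('bbb'): parent n2 fail=1; on 'b' 1 → fail=2;  out ∅∪∅=∅
  n8('baa'): parent n7 fail=10; on 'a' 10 → fail=11;  out ∅∪∅=∅
  n12('aac'): parent n11 fail=10; on 'c' 10→0 → fail=13;  out {2}∪∅={2}
  n15('cbc'): parent n14 fail=1; on 'c' 1→0 → fail=13;  out {5}∪∅={5}
  n4('bbbc'): parent n3 fail=2; on 'c' 2→1→0 → fail=13;  out ∅∪∅=∅
  n9('baab'): parent n8 fail=11; on 'b' 11→10→0 → fail=1;  out {1}∪∅={1}
  n16('cbcb'): parent n15 fail=13; on 'b' 13 → fail=14;  out {6}∪∅={6}
  n19('cbca'): parent n15 fail=13; on 'a' 13→0 → fail=10;  out ∅∪∅=∅
  n5('bbbcb'): parent n4 fail=13; on 'b' 13 → fail=14;  out ∅∪∅=∅
  n17('cbcbc'): parent n16 fail=14; on 'c' 14 → fail=15;  out ∅∪{5}={5}
  n20('cbcac'): parent n19 fail=10; on 'c' 10→0 → fail=13;  out ∅∪∅=∅
  n6('bbbcbb'): parent n5 fail=14; on 'b' 14→1 → fail=2;  out {0}∪∅={0}
  n18('cbcbcb'): parent n17 fail=15; on 'b' 15 → fail=16;  out {3}∪{6}={3,6}
  n21('cbcacb'): parent n20 fail=13; on 'b' 13 → fail=14;  out {4}∪∅={4}

Scan:
[0] read 'c'  n0⇒n13
[1] read 'a'  n13⇒n10 (via fail)
[2] read 'a'  n10⇒n11
[3] read 'c'  n11⇒n12  ** P2@[1:3]
[4] read 'c'  n12⇒n13 (via fail)
[5] read 'b'  n13⇒n14
[6] read 'b'  n14⇒n2 (via fail)
[7] read 'b'  n2⇒n3
[8] read 'c'  n3⇒n4
[9] read 'b'  n4⇒n5
[10] read 'b'  n5⇒n6  ** P0@[5:10]
[11] read 'b'  n6⇒n3 (via fail)
[12] read 'a'  n3⇒n7 (via fail)
[13] read 'a'  n7⇒n8
[14] read 'b'  n8⇒n9  ** P1@[11:14]
[15] read 'b'  n9⇒n2 (via fail)
[16] read 'c'  n2⇒n13 (via fail)
[17] read 'b'  n13⇒n14
[18] read 'c'  n14⇒n15  ** P5@[16:18]
[19] read 'b'  n15⇒n16  ** P6@[16:19]
[20] read 'c'  n16⇒n17  ** P5@[18:20]
[21] read 'b'  n17⇒n18  ** P3@[16:21],P6@[18:21]
[22] read 'b'  n18⇒n2 (via fail)
[23] read 'c'  n2⇒n13 (via fail)
[24] read 'b'  n13⇒n14
[25] read 'a'  n14⇒n7 (via fail)
[26] read 'c'  n7⇒n13 (via fail)

All matches (sorted): [[3,2],[10,0],[14,1],[18,5],[19,6],[20,5],[21,3],[21,6]]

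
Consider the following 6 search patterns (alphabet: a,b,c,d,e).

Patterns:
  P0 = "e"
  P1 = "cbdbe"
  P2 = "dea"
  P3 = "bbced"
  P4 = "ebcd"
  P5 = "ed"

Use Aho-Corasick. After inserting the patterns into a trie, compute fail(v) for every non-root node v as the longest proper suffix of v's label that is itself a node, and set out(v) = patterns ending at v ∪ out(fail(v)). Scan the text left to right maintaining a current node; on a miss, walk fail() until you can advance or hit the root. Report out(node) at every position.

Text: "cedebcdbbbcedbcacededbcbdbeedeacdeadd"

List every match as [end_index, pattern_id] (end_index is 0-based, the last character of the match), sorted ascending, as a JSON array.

Build:
Trie (insert patterns):
  0='ε' goto b→10 c→2 d→7 e→1
  1='e' goto b→15 d→18  [P0 ends]
  2='c' goto b→3
  3='cb' goto d→4
  4='cbd' goto b→5
  5='cbdb' goto e→6
  6='cbdbe' goto ·  [P1 ends]
  7='d' goto e→8
  8='de' goto a→9
  9='dea' goto ·  [P2 ends]
  10='b' goto b→11
  11='bb' goto c→12
  12='bbc' goto e→13
  13='bbce' goto d→14
  14='bbced' goto ·  [P3 ends]
  15='eb' goto c→16
  16='ebc' goto d→17
  17='ebcd' goto ·  [P4 ends]
  18='ed' goto ·  [P5 ends]

BFS fail/out derivation:
  fail(1) 'e': from fail(0)=0 chase 'e': 0 ⇒ 0;  out={0}∪out(0)={0}
  fail(2) 'c': from fail(0)=0 chase 'c': 0 ⇒ 0;  out=∅∪out(0)=∅
  fail(7) 'd': from fail(0)=0 chase 'd': 0 ⇒ 0;  out=∅∪out(0)=∅
  fail(10) 'b': from fail(0)=0 chase 'b': 0 ⇒ 0;  out=∅∪out(0)=∅
  fail(3) 'cb': from fail(2)=0 chase 'b': 0 ⇒ 10;  out=∅∪out(10)=∅
  fail(8) 'de': from fail(7)=0 chase 'e': 0 ⇒ 1;  out=∅∪out(1)={0}
  fail(11) 'bb': from fail(10)=0 chase 'b': 0 ⇒ 10;  out=∅∪out(10)=∅
  fail(15) 'eb': from fail(1)=0 chase 'b': 0 ⇒ 10;  out=∅∪out(10)=∅
  fail(18) 'ed': from fail(1)=0 chase 'd': 0 ⇒ 7;  out={5}∪out(7)={5}
  fail(4) 'cbd': from fail(3)=10 chase 'd': 10→0 ⇒ 7;  out=∅∪out(7)=∅
  fail(9) 'dea': from fail(8)=1 chase 'a': 1→0 ⇒ 0;  out={2}∪out(0)={2}
  fail(12) 'bbc': from fail(11)=10 chase 'c': 10→0 ⇒ 2;  out=∅∪out(2)=∅
  fail(16) 'ebc': from fail(15)=10 chase 'c': 10→0 ⇒ 2;  out=∅∪out(2)=∅
  fail(5) 'cbdb': from fail(4)=7 chase 'b': 7→0 ⇒ 10;  out=∅∪out(10)=∅
  fail(13) 'bbce': from fail(12)=2 chase 'e': 2→0 ⇒ 1;  out=∅∪out(1)={0}
  fail(17) 'ebcd': from fail(16)=2 chase 'd': 2→0 ⇒ 7;  out={4}∪out(7)={4}
  fail(6) 'cbdbe': from fail(5)=10 chase 'e': 10→0 ⇒ 1;  out={1}∪out(1)={0,1}
  fail(14) 'bbced': from fail(13)=1 chase 'd': 1 ⇒ 18;  out={3}∪out(18)={3,5}

Run:
[0] read 'c'  n0⇒n2
[1] read 'e'  n2⇒n1 (via fail)  emit P0@[1:1]
[2] read 'd'  n1⇒n18  emit P5@[1:2]
[3] read 'e'  n18⇒n8 (via fail)  emit P0@[3:3]
[4] read 'b'  n8⇒n15 (via fail)
[5] read 'c'  n15⇒n16
[6] read 'd'  n16⇒n17  emit P4@[3:6]
[7] read 'b'  n17⇒n10 (via fail)
[8] read 'b'  n10⇒n11
[9] read 'b'  n11⇒n11 (via fail)
[10] read 'c'  n11⇒n12
[11] read 'e'  n12⇒n13  emit P0@[11:11]
[12] read 'd'  n13⇒n14  emit P3@[8:12],P5@[11:12]
[13] read 'b'  n14⇒n10 (via fail)
[14] read 'c'  n10⇒n2 (via fail)
[15] read 'a'  n2⇒n0 (via fail)
[16] read 'c'  n0⇒n2
[17] read 'e'  n2⇒n1 (via fail)  emit P0@[17:17]
[18] read 'd'  n1⇒n18  emit P5@[17:18]
[19] read 'e'  n18⇒n8 (via fail)  emit P0@[19:19]
[20] read 'd'  n8⇒n18 (via fail)  emit P5@[19:20]
[21] read 'b'  n18⇒n10 (via fail)
[22] read 'c'  n10⇒n2 (via fail)
[23] read 'b'  n2⇒n3
[24] read 'd'  n3⇒n4
[25] read 'b'  n4⇒n5
[26] read 'e'  n5⇒n6  emit P0@[26:26],P1@[22:26]
[27] read 'e'  n6⇒n1 (via fail)  emit P0@[27:27]
[28] read 'd'  n1⇒n18  emit P5@[27:28]
[29] read 'e'  n18⇒n8 (via fail)  emit P0@[29:29]
[30] read 'a'  n8⇒n9  emit P2@[28:30]
[31] read 'c'  n9⇒n2 (via fail)
[32] read 'd'  n2⇒n7 (via fail)
[33] read 'e'  n7⇒n8  emit P0@[33:33]
[34] read 'a'  n8⇒n9  emit P2@[32:34]
[35] read 'd'  n9⇒n7 (via fail)
[36] read 'd'  n7⇒n7 (via fail)

Result: [[1,0],[2,5],[3,0],[6,4],[11,0],[12,3],[12,5],[17,0],[18,5],[19,0],[20,5],[26,0],[26,1],[27,0],[28,5],[29,0],[30,2],[33,0],[34,2]]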